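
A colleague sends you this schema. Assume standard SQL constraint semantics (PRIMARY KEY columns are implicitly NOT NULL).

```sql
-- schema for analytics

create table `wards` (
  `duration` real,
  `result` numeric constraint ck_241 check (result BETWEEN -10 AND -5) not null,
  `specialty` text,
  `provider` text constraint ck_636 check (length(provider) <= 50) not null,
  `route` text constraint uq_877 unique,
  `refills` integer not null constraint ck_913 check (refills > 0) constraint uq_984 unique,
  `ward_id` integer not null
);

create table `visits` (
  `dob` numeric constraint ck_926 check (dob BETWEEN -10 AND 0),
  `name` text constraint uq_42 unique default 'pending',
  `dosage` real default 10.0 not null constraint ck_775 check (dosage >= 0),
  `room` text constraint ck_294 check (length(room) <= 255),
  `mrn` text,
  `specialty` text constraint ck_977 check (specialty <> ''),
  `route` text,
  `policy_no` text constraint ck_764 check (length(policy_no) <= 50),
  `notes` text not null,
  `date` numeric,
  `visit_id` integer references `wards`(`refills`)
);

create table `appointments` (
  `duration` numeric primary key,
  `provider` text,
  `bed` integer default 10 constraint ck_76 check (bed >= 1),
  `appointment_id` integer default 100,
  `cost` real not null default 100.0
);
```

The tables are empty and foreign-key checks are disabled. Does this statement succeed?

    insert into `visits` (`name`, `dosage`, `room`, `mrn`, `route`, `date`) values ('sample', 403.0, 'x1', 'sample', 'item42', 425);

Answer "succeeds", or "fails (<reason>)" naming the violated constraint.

fails (NOT NULL on notes)

notes is omitted from the column list and has no DEFAULT, so it would receive NULL.
But notes is declared NOT NULL.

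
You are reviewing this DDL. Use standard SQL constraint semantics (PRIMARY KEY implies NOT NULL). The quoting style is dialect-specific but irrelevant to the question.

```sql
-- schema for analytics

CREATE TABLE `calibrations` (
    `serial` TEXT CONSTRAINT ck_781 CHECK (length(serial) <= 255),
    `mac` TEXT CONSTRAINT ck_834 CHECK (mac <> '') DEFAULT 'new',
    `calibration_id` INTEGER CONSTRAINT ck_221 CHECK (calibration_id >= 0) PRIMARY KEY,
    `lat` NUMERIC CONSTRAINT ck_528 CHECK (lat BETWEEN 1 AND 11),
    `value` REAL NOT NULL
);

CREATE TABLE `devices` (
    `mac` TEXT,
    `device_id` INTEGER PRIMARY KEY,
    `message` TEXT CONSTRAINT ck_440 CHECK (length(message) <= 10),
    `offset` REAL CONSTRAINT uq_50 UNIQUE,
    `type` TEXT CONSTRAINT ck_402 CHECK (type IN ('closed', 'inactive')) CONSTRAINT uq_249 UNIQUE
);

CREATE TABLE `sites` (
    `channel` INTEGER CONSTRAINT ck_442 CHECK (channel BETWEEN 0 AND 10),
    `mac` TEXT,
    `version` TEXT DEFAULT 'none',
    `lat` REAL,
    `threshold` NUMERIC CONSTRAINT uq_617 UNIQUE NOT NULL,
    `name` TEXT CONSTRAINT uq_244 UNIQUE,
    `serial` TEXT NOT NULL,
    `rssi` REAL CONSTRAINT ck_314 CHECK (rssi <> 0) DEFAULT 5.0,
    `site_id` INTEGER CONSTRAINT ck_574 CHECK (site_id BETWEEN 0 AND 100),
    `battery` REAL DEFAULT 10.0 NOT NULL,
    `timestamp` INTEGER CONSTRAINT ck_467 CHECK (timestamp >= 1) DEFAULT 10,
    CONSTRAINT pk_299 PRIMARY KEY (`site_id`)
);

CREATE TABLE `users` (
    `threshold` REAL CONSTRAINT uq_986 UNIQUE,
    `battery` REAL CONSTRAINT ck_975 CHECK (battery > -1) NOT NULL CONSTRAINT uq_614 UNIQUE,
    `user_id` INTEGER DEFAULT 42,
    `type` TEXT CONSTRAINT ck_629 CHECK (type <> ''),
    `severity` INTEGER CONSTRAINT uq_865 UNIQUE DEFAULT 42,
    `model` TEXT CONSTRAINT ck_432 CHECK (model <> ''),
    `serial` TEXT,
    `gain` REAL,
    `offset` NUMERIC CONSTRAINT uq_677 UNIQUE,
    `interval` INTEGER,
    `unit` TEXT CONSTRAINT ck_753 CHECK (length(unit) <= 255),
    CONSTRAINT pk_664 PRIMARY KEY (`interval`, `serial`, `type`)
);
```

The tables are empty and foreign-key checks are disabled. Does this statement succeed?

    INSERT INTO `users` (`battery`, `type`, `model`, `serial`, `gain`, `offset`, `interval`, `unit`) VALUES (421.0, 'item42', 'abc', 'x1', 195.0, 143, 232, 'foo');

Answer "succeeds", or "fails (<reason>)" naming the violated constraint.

NOT NULL columns: battery is supplied; interval is supplied; serial is supplied; type is supplied.
CHECK constraints: 421.0 satisfies (battery > -1); 'item42' satisfies (type <> ''); 'abc' satisfies (model <> ''); 'foo' satisfies (length(unit) <= 255).
No constraint is violated.

succeeds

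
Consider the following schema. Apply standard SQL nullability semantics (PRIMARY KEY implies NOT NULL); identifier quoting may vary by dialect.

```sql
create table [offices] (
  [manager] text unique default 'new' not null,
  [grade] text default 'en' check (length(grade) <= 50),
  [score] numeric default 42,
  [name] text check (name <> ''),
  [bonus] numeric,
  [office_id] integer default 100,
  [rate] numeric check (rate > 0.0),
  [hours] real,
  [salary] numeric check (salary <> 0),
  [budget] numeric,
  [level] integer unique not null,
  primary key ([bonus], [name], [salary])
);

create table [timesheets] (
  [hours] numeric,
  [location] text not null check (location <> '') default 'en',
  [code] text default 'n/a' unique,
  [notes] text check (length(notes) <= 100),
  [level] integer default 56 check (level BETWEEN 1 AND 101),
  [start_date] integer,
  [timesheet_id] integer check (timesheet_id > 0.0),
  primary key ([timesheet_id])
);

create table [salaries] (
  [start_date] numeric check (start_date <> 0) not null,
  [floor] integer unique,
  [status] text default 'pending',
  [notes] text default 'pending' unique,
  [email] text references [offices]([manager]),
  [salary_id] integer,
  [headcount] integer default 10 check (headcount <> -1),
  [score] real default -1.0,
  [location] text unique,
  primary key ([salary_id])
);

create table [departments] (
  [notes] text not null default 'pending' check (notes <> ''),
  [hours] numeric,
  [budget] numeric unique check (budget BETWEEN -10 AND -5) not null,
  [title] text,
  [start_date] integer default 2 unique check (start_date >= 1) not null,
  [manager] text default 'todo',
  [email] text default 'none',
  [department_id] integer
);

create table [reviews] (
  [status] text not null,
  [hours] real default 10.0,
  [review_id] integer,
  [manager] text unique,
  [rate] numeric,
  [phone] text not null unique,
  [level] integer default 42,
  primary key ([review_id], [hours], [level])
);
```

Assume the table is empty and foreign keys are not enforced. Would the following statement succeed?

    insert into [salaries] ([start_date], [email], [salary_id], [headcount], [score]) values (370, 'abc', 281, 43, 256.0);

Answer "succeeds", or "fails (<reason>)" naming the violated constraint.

NOT NULL columns: salary_id is supplied; start_date is supplied.
CHECK constraints: 370 satisfies (start_date <> 0); 43 satisfies (headcount <> -1).
No constraint is violated.

succeeds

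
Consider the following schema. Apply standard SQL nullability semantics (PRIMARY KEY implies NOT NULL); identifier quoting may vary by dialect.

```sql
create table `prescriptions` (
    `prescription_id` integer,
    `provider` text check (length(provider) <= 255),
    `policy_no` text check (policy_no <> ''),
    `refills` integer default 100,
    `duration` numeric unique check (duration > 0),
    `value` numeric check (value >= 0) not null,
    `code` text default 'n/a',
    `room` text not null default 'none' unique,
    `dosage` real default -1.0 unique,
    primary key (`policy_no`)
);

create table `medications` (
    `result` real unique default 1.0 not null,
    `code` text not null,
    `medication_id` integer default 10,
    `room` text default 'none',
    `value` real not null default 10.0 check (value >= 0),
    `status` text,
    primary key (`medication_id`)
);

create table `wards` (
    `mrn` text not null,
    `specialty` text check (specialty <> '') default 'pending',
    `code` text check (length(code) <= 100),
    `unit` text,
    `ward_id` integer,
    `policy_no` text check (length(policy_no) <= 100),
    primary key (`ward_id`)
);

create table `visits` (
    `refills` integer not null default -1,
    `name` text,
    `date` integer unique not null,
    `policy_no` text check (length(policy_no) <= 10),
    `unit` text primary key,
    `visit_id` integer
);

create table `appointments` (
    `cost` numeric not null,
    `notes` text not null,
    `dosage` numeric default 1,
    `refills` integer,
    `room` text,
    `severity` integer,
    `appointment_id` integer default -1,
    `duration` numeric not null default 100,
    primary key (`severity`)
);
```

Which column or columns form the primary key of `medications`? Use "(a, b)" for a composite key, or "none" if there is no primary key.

medication_id

medication_id is declared PRIMARY KEY as a table-level PRIMARY KEY clause.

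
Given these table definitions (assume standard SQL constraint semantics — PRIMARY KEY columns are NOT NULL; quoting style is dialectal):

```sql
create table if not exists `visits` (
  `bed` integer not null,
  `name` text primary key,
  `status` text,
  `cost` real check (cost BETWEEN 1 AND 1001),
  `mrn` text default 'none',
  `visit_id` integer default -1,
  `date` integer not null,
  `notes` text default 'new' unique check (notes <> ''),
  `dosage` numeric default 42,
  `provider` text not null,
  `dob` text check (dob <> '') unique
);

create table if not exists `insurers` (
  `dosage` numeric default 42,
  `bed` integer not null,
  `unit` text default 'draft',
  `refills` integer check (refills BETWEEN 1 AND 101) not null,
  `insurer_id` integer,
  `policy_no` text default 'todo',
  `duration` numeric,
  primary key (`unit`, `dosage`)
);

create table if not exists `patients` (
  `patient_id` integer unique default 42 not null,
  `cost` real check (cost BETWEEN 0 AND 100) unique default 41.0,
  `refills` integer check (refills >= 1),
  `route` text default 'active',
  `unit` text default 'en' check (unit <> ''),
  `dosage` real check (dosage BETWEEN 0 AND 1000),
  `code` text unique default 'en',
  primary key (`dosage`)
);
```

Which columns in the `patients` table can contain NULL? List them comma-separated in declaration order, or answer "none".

- patient_id: declared NOT NULL → not nullable.
- cost: CHECK does not forbid NULL (a CHECK constraint passes when its expression is NULL) → nullable.
- refills: CHECK does not forbid NULL (a CHECK constraint passes when its expression is NULL) → nullable.
- route: DEFAULT only fills an omitted column; an explicit NULL is still allowed → nullable.
- unit: CHECK does not forbid NULL (a CHECK constraint passes when its expression is NULL) → nullable.
- dosage: part of the PRIMARY KEY, which implies NOT NULL → not nullable.
- code: UNIQUE does not imply NOT NULL → nullable.

cost, refills, route, unit, code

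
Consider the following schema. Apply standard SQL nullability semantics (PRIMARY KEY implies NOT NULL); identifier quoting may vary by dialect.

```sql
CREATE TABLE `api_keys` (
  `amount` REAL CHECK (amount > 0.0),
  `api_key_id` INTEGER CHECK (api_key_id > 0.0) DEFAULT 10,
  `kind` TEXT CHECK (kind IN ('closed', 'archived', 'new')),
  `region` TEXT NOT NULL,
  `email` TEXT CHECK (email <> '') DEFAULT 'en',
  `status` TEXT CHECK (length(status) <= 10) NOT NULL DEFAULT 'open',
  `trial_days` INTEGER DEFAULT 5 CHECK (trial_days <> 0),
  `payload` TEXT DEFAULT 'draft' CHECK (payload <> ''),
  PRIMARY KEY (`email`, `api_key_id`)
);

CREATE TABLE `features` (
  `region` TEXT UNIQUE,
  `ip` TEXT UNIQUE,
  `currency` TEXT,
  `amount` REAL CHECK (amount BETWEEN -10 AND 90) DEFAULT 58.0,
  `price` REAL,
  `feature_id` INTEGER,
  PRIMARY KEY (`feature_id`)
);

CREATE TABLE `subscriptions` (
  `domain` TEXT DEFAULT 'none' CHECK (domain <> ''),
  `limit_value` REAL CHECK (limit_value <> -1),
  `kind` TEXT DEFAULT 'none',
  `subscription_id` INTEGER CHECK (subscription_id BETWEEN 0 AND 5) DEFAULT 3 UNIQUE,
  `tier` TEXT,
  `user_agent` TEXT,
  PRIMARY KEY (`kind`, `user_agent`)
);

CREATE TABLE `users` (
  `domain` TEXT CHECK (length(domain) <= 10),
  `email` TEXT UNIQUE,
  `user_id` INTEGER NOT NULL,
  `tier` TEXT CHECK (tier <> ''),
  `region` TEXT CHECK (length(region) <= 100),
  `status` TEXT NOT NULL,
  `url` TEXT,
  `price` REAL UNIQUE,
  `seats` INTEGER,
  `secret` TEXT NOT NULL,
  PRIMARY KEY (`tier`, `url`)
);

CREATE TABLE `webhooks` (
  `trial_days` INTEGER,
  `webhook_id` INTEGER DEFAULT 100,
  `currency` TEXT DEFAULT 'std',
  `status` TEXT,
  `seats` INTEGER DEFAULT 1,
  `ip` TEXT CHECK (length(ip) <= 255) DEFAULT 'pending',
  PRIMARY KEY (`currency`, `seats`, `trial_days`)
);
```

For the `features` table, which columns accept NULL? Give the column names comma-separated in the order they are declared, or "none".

region, ip, currency, amount, price

- region: UNIQUE does not imply NOT NULL → nullable.
- ip: UNIQUE does not imply NOT NULL → nullable.
- currency: no NOT NULL constraint applies → nullable.
- amount: CHECK does not forbid NULL (a CHECK constraint passes when its expression is NULL) → nullable.
- price: no NOT NULL constraint applies → nullable.
- feature_id: part of the PRIMARY KEY, which implies NOT NULL → not nullable.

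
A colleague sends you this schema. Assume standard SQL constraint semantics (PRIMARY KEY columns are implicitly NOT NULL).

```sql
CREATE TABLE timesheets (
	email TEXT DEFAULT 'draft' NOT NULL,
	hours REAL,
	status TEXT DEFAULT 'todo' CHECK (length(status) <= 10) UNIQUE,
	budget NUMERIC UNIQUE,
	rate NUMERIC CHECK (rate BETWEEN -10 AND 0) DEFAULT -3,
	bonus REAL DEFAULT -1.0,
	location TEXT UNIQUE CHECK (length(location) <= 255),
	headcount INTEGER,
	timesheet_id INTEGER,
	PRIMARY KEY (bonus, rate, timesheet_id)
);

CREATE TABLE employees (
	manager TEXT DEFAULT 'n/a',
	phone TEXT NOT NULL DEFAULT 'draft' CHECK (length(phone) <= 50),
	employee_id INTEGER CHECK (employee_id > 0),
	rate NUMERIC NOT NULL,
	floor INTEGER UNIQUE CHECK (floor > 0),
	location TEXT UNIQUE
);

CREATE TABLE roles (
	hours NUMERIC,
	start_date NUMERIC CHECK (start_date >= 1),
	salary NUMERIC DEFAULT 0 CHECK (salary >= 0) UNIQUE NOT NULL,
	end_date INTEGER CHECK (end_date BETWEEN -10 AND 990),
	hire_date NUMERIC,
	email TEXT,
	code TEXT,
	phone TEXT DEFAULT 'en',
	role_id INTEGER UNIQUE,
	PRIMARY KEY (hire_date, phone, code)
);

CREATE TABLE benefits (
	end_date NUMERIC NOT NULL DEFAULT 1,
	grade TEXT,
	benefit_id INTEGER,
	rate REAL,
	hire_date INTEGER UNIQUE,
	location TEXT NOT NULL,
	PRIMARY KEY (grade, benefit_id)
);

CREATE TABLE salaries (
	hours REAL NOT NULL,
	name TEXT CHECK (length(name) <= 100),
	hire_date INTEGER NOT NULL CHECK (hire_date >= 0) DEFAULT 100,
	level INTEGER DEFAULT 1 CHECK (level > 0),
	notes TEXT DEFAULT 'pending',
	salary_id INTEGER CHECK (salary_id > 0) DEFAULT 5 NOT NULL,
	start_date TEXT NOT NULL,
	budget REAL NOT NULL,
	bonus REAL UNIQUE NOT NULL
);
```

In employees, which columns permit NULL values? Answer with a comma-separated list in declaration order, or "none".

manager, employee_id, floor, location

- manager: DEFAULT only fills an omitted column; an explicit NULL is still allowed → nullable.
- phone: declared NOT NULL → not nullable.
- employee_id: CHECK does not forbid NULL (a CHECK constraint passes when its expression is NULL) → nullable.
- rate: declared NOT NULL → not nullable.
- floor: CHECK does not forbid NULL (a CHECK constraint passes when its expression is NULL) → nullable.
- location: UNIQUE does not imply NOT NULL → nullable.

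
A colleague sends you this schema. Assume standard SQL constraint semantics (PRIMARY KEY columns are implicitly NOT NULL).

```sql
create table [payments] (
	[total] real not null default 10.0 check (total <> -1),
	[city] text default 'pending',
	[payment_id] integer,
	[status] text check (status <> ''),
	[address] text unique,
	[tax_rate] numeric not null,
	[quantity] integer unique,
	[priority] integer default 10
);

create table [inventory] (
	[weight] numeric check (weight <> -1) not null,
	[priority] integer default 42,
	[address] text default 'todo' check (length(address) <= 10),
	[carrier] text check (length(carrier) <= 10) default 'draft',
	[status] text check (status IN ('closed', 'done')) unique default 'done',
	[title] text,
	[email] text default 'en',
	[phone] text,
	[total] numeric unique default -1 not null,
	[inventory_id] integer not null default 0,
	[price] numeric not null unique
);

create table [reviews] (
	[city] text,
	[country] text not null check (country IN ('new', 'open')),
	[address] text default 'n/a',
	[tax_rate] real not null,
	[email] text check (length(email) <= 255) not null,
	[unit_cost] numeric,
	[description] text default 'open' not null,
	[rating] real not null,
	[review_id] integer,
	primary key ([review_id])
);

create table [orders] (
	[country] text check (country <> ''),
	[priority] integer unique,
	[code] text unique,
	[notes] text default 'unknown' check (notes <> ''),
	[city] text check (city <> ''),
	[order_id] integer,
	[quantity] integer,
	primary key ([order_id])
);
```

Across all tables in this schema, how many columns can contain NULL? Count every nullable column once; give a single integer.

payments: 6 nullable (city, payment_id, status, address, quantity, priority — PK none and explicit NOT NULL columns excluded).
inventory: 7 nullable (priority, address, carrier, status, title, email, phone — PK none and explicit NOT NULL columns excluded).
reviews: 3 nullable (city, address, unit_cost — PK (review_id) and explicit NOT NULL columns excluded).
orders: 6 nullable (country, priority, code, notes, city, quantity — PK (order_id) and explicit NOT NULL columns excluded).
Total: 6 + 7 + 3 + 6 = 22.

22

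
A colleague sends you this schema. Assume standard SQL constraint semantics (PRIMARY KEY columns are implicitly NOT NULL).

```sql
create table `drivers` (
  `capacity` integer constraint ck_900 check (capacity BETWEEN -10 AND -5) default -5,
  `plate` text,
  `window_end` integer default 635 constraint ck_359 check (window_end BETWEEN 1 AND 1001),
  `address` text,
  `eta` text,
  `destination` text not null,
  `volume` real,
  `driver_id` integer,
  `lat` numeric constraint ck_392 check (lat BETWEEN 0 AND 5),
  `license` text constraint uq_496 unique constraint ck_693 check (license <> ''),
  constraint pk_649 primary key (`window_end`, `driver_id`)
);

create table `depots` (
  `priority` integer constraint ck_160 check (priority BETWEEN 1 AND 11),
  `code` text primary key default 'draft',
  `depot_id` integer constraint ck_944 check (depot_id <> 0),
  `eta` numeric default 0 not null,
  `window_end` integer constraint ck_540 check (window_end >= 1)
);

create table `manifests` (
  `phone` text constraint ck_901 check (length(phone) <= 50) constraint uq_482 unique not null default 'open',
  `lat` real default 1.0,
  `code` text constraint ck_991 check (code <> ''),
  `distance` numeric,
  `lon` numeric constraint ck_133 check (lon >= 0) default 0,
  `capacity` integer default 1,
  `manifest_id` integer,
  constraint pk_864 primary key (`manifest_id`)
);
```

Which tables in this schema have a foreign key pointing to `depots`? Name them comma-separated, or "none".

No REFERENCES clause anywhere in the schema names depots.

none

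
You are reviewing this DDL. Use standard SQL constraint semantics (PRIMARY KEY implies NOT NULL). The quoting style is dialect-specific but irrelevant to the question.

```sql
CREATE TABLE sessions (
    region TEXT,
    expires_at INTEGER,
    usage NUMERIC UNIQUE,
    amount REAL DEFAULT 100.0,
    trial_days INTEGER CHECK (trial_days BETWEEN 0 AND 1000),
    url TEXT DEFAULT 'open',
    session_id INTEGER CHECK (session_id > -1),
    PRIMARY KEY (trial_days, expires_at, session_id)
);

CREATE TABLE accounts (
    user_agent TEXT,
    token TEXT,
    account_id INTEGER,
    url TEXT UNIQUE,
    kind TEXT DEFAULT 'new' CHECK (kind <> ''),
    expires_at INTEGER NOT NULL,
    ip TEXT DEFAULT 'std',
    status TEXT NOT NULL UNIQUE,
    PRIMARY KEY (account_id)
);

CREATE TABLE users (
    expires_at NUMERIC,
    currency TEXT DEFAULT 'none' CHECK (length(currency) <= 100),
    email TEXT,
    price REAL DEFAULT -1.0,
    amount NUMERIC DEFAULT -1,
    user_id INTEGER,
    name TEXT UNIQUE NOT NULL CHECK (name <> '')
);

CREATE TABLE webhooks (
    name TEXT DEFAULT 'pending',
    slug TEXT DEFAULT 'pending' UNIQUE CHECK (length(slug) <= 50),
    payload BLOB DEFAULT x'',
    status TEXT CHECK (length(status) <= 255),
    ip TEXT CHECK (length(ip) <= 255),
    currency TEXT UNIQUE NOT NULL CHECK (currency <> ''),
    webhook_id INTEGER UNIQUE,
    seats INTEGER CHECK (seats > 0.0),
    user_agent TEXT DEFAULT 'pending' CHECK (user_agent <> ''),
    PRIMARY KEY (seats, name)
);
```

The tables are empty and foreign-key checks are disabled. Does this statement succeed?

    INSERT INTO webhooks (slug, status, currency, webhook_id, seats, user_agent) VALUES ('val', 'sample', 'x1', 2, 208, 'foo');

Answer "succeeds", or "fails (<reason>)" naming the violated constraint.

succeeds

NOT NULL columns: currency is supplied; name defaults to 'pending'; seats is supplied.
CHECK constraints: 'val' satisfies (length(slug) <= 50); 'sample' satisfies (length(status) <= 255); 'x1' satisfies (currency <> ''); 208 satisfies (seats > 0.0); 'foo' satisfies (user_agent <> '').
No constraint is violated.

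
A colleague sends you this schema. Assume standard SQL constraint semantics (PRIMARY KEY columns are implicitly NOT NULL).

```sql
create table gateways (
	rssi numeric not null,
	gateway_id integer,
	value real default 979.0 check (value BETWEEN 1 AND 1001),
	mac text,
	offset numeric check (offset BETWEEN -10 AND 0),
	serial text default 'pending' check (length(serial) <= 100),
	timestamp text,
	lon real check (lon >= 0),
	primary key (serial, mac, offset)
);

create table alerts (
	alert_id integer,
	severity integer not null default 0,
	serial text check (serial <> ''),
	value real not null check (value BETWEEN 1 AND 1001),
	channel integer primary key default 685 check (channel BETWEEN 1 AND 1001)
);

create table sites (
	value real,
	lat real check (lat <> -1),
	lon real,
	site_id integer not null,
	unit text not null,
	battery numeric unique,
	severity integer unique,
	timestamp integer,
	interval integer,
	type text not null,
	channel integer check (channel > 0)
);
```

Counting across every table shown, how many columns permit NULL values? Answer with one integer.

gateways: 4 nullable (gateway_id, value, timestamp, lon — PK (serial, mac, offset) and explicit NOT NULL columns excluded).
alerts: 2 nullable (alert_id, serial — PK (channel) and explicit NOT NULL columns excluded).
sites: 8 nullable (value, lat, lon, battery, severity, timestamp, interval, channel — PK none and explicit NOT NULL columns excluded).
Total: 4 + 2 + 8 = 14.

14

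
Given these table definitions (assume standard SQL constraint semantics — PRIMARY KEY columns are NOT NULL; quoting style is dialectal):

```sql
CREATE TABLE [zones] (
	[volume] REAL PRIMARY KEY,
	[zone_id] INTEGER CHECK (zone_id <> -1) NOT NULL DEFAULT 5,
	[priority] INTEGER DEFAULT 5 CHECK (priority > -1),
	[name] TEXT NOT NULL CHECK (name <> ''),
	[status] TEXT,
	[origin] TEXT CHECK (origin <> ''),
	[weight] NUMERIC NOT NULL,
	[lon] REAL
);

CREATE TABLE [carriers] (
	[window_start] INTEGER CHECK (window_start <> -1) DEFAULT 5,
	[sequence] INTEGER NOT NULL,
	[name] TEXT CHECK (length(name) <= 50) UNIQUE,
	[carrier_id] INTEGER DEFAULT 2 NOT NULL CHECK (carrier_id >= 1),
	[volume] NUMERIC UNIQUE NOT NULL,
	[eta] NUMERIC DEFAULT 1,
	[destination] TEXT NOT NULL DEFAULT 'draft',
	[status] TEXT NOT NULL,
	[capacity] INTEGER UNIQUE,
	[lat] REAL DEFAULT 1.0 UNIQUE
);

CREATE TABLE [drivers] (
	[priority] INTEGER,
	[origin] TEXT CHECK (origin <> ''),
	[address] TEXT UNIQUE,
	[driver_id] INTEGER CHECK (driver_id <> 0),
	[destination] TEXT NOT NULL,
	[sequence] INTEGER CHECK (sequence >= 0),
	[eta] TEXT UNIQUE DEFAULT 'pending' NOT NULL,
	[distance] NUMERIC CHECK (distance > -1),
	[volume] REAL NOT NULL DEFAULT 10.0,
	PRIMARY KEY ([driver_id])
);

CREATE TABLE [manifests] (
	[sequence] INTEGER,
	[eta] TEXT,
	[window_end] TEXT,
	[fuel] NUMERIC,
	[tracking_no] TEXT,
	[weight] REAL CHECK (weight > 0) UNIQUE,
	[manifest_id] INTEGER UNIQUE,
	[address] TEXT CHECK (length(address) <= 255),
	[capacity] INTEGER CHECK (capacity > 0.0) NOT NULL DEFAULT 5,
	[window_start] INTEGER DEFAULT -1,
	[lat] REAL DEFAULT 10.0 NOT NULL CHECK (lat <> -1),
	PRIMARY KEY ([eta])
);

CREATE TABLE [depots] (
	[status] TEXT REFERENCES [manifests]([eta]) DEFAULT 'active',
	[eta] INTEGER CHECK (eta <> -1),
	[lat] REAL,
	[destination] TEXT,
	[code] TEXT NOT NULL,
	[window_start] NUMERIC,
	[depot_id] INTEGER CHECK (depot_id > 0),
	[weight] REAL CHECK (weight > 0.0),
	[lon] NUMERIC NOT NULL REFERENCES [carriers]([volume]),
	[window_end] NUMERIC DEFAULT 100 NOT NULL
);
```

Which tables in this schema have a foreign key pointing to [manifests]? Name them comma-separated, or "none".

depots

- depots.status references manifests(eta).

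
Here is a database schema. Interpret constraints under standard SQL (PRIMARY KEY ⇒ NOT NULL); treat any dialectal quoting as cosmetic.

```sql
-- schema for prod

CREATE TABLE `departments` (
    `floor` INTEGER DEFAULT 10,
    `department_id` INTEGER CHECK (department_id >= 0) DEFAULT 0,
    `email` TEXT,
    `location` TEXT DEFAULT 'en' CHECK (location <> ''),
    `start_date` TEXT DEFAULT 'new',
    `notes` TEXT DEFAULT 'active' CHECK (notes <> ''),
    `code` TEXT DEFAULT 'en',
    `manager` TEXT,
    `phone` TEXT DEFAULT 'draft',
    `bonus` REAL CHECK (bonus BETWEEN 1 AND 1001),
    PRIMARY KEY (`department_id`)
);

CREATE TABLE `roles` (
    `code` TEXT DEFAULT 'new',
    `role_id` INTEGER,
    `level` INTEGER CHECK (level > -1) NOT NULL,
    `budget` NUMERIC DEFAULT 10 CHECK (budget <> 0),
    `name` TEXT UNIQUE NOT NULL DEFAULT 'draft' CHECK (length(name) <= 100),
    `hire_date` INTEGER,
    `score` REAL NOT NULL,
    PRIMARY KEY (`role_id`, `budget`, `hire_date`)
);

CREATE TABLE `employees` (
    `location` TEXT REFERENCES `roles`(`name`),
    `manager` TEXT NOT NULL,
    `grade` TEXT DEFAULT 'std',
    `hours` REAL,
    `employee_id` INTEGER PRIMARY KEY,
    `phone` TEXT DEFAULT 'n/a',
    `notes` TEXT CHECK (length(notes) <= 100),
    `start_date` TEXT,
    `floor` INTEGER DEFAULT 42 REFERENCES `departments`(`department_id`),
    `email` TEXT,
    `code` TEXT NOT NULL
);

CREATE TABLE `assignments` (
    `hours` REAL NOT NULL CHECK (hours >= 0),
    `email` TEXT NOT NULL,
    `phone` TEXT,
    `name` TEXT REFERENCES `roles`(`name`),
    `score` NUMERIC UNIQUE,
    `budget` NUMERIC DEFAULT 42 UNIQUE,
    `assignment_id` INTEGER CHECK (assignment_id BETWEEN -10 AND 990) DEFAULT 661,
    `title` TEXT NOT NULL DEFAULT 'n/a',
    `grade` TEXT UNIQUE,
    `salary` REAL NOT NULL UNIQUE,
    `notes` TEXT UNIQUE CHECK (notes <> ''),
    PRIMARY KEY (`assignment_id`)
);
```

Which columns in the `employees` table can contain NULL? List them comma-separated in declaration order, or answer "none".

- location: a foreign key column may be NULL unless separately constrained → nullable.
- manager: declared NOT NULL → not nullable.
- grade: DEFAULT only fills an omitted column; an explicit NULL is still allowed → nullable.
- hours: no NOT NULL constraint applies → nullable.
- employee_id: part of the PRIMARY KEY, which implies NOT NULL → not nullable.
- phone: DEFAULT only fills an omitted column; an explicit NULL is still allowed → nullable.
- notes: CHECK does not forbid NULL (a CHECK constraint passes when its expression is NULL) → nullable.
- start_date: no NOT NULL constraint applies → nullable.
- floor: a foreign key column may be NULL unless separately constrained → nullable.
- email: no NOT NULL constraint applies → nullable.
- code: declared NOT NULL → not nullable.

location, grade, hours, phone, notes, start_date, floor, email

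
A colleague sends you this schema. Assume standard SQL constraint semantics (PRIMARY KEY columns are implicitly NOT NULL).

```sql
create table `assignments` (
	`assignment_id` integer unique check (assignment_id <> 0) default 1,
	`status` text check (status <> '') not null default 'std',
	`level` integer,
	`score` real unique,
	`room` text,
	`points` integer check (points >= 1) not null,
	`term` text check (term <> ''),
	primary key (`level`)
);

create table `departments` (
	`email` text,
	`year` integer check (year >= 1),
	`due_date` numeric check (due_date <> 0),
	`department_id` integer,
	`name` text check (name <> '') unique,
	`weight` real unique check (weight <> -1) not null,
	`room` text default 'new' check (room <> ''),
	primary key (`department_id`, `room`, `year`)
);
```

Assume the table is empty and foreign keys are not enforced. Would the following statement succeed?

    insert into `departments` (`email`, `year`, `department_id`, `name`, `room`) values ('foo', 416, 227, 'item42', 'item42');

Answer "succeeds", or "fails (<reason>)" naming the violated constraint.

weight is omitted from the column list and has no DEFAULT, so it would receive NULL.
But weight is declared NOT NULL.

fails (NOT NULL on weight)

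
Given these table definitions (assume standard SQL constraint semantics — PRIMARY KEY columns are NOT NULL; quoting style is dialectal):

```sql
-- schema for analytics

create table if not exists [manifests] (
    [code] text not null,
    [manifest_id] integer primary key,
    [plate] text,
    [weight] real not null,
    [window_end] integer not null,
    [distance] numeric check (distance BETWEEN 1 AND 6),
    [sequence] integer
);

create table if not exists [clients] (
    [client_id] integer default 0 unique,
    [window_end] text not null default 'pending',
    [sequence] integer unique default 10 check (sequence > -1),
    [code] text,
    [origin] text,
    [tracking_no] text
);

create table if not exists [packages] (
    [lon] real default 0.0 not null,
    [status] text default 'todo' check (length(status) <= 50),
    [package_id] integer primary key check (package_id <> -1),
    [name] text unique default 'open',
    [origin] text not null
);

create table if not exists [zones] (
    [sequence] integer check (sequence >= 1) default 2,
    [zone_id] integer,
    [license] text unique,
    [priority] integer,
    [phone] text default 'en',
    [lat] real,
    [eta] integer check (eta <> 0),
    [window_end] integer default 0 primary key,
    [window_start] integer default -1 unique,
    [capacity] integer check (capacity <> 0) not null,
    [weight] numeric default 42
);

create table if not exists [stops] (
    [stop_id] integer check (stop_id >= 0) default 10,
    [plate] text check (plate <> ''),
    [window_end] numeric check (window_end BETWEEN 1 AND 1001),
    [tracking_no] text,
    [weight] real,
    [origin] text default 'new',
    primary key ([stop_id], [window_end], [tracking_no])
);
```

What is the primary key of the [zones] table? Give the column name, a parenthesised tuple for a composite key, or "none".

window_end is declared PRIMARY KEY inline on the column.

window_end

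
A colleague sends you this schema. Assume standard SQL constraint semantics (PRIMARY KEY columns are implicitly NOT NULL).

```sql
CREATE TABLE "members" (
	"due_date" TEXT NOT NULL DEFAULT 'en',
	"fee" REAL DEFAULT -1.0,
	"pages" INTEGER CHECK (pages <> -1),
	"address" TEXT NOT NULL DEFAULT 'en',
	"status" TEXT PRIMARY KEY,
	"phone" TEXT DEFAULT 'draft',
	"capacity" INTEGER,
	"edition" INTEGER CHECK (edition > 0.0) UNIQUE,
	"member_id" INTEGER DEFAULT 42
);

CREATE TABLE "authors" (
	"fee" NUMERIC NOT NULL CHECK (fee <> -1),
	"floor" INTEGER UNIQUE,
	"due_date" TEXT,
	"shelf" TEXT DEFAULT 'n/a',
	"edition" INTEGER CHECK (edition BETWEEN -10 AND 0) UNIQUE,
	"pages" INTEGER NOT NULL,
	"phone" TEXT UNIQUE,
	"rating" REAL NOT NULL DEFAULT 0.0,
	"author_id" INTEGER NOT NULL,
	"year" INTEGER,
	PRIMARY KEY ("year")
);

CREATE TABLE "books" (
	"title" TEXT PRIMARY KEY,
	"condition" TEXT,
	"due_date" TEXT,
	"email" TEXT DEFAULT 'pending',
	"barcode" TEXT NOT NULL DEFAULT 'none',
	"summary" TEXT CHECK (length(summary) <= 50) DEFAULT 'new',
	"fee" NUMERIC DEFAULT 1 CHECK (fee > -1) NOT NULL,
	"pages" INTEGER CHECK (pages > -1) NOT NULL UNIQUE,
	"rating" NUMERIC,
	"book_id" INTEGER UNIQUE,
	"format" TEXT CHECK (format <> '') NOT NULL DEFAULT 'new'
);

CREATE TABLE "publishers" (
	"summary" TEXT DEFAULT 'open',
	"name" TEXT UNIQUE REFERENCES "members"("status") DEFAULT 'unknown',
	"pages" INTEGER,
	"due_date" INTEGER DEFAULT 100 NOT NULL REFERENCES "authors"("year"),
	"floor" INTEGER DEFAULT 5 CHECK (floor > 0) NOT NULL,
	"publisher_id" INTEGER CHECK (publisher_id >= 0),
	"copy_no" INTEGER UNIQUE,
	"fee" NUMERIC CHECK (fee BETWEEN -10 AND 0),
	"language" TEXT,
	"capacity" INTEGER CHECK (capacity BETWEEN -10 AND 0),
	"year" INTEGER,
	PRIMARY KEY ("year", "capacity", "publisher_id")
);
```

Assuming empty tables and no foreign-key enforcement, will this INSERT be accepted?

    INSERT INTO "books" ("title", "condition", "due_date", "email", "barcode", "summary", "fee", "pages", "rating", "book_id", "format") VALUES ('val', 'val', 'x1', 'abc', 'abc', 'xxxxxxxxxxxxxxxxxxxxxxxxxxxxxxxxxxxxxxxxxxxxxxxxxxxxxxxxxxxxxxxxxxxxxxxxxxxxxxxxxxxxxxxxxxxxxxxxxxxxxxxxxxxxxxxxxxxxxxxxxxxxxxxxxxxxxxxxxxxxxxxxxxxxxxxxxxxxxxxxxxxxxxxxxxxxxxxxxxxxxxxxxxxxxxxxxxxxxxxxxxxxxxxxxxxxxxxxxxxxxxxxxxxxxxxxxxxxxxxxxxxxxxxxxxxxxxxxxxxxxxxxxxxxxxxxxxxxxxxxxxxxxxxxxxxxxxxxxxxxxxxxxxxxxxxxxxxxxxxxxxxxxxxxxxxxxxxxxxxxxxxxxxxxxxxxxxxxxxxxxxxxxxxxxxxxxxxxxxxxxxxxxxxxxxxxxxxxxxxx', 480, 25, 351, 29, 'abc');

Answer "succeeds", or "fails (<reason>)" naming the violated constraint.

The value 'xxxxxxxxxxxxxxxxxxxxxxxxxxxxxxxxxxxxxxxxxxxxxxxxxxxxxxxxxxxxxxxxxxxxxxxxxxxxxxxxxxxxxxxxxxxxxxxxxxxxxxxxxxxxxxxxxxxxxxxxxxxxxxxxxxxxxxxxxxxxxxxxxxxxxxxxxxxxxxxxxxxxxxxxxxxxxxxxxxxxxxxxxxxxxxxxxxxxxxxxxxxxxxxxxxxxxxxxxxxxxxxxxxxxxxxxxxxxxxxxxxxxxxxxxxxxxxxxxxxxxxxxxxxxxxxxxxxxxxxxxxxxxxxxxxxxxxxxxxxxxxxxxxxxxxxxxxxxxxxxxxxxxxxxxxxxxxxxxxxxxxxxxxxxxxxxxxxxxxxxxxxxxxxxxxxxxxxxxxxxxxxxxxxxxxxxxxxxxxxx' for summary violates CHECK (length(summary) <= 50).

fails (CHECK on summary)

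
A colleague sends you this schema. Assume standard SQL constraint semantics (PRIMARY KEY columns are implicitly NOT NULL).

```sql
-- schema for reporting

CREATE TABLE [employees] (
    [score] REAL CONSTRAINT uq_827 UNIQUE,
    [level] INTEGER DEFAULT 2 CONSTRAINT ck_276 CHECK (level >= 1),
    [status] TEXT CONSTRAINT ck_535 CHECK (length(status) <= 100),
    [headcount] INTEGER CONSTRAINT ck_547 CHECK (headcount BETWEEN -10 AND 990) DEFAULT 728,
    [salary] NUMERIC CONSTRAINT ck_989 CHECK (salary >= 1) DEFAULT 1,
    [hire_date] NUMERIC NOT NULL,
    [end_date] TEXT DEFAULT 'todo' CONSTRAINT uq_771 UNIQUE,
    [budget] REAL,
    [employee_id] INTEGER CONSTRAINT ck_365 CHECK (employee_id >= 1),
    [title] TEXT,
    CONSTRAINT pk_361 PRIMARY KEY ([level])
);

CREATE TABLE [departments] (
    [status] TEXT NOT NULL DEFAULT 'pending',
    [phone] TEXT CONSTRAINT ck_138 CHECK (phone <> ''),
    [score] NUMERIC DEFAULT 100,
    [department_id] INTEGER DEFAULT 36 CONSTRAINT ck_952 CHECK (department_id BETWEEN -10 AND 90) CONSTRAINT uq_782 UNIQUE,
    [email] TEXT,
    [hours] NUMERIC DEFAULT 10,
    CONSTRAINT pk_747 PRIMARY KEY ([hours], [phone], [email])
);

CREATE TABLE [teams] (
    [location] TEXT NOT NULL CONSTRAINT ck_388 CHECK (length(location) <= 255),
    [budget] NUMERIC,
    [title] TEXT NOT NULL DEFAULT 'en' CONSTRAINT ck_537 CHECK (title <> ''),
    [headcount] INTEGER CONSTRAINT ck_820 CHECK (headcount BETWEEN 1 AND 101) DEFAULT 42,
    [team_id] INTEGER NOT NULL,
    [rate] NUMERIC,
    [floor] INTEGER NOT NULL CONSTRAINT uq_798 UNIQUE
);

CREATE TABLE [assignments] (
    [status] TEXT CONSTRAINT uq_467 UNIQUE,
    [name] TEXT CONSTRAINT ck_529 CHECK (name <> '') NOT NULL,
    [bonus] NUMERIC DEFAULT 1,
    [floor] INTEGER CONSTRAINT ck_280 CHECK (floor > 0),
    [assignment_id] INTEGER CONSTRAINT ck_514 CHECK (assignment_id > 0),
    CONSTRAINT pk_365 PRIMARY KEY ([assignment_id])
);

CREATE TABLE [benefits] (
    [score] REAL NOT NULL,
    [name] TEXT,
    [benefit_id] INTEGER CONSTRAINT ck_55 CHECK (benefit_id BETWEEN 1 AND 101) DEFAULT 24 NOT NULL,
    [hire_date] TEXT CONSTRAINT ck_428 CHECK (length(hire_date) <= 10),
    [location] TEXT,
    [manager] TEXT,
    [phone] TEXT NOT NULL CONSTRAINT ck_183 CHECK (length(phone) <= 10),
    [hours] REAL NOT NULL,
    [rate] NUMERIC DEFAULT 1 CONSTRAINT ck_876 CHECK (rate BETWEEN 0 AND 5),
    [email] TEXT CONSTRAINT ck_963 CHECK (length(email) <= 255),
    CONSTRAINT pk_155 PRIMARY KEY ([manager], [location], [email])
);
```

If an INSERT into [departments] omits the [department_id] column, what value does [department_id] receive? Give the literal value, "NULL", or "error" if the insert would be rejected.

36

department_id has an explicit DEFAULT 36.
When the column is omitted from an INSERT, that default is used.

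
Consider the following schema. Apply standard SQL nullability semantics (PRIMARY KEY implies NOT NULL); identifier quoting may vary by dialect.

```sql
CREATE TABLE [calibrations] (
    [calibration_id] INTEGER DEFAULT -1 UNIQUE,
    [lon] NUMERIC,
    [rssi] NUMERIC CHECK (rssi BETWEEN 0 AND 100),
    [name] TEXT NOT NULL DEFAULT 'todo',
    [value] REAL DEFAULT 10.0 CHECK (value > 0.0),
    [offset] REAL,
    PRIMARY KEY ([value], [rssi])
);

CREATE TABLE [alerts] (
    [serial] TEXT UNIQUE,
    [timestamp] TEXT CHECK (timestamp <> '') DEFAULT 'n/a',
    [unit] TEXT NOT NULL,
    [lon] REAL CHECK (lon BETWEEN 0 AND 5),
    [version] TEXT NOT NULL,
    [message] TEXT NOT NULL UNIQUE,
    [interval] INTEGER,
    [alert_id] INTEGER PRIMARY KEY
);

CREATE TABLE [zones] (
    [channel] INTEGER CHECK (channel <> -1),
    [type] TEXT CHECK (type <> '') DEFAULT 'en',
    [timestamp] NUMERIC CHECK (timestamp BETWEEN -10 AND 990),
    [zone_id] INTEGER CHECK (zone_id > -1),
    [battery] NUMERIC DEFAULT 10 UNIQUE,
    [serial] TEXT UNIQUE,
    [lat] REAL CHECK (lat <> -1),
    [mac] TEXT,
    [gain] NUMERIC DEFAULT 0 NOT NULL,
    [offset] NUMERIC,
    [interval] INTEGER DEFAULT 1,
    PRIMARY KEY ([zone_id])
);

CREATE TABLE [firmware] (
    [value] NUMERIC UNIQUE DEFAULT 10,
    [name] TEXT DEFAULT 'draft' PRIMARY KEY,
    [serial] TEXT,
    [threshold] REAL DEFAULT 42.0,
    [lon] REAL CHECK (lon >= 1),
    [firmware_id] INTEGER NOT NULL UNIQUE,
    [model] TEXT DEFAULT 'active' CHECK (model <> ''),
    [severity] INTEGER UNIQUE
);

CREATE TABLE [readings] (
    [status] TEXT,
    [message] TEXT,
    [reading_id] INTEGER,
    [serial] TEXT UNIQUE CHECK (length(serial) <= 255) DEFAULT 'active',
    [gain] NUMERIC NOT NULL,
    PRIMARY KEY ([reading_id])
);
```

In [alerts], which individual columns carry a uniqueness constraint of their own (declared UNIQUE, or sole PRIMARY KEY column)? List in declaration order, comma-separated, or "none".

serial, message, alert_id

- serial: declared UNIQUE → unique.
- timestamp: no UNIQUE or single-column PK constraint.
- unit: no UNIQUE or single-column PK constraint.
- lon: no UNIQUE or single-column PK constraint.
- version: no UNIQUE or single-column PK constraint.
- message: declared UNIQUE → unique.
- interval: no UNIQUE or single-column PK constraint.
- alert_id: single-column PRIMARY KEY → unique.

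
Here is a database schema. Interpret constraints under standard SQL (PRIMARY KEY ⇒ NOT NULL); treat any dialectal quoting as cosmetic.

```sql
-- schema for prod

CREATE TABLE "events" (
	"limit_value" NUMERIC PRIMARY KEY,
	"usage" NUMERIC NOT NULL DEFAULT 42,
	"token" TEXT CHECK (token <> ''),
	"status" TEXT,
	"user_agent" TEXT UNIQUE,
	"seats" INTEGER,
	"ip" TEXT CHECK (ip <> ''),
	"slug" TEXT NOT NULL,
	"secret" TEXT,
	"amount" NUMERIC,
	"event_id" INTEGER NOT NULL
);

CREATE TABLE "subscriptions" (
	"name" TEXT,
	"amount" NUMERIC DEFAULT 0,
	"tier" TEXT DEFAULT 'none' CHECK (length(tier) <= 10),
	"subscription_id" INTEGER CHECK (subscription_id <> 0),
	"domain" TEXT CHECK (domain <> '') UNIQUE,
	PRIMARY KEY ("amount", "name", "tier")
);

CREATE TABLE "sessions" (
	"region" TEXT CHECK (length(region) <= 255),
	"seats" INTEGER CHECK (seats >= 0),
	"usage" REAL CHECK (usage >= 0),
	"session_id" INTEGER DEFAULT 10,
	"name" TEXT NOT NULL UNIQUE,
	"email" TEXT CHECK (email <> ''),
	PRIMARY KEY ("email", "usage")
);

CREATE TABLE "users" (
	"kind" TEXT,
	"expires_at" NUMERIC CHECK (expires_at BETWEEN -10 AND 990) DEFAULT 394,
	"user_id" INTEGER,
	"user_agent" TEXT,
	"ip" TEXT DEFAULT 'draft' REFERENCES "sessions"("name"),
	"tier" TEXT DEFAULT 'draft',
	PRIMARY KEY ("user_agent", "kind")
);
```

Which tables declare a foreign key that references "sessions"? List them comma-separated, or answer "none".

users

- users.ip references sessions(name).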